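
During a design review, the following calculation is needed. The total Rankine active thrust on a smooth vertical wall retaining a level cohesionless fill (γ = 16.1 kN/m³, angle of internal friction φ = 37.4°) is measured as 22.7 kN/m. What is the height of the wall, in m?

3.40 m

K_a = 0.2443. P_a = ½ K_a γ H² ⇒ H = √(2P_a/(K_a γ)).
H = √(2×22.7/(0.2443×16.1)) = 3.398 m.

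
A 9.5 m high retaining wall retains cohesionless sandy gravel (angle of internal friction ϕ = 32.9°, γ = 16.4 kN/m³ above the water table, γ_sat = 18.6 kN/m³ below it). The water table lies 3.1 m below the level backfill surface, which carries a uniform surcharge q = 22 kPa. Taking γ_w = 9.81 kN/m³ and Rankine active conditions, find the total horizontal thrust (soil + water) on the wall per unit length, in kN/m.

K_a = tan²(45° − φ/2) = 0.2960.
γ' = 18.6 − 9.81 = 8.790 kN/m³. h₂ = H − d_w = 6.4 m.
σ'_h: at surface K_a·q = 6.513; at WT K_a(q+γd_w) = 21.56; at base K_a(q+γd_w+γ'h₂) = 38.22 kPa.
P₁ = ½(6.513+21.56)×3.1 = 43.52; P₂ = ½(21.56+38.22)×6.4 = 191.3; P_w = ½γ_w h₂² = 200.9.
Total = 43.52+191.3+200.9 = 435.7 kN/m.

436 kN/m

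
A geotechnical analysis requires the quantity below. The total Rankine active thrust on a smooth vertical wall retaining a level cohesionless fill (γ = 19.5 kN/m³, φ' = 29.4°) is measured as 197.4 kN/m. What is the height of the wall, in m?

7.70 m

K_a = 0.3415. P_a = ½ K_a γ H² ⇒ H = √(2P_a/(K_a γ)).
H = √(2×197.4/(0.3415×19.5)) = 7.700 m.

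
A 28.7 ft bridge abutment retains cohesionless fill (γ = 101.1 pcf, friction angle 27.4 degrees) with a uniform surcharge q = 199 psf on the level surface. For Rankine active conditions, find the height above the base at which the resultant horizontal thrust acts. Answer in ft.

10.1 ft

K_a = 0.3697.
Triangular part P₁ = ½K_aγH² = 15390 at H/3 = 9.567 ft; rectangular part P₂ = K_a q H = 2111 at H/2 = 14.35 ft.
ȳ = (P₁·9.567 + P₂·14.35)/(P₁+P₂) = 10.14 ft.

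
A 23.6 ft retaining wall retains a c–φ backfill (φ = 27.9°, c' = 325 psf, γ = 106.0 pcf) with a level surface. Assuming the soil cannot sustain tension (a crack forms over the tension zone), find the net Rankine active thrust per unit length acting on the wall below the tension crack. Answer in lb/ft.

K_a = 0.3625; √K_a = 0.6020.
Tension-crack depth z_c = 2c/(γ√K_a) = 2×325/(106.0×0.6020) = 10.19 ft.
σ_a at base = K_a γ H − 2c√K_a = 0.3625×106.0×23.6 − 2×325×0.6020 = 515.4 psf.
P_a = ½ × 515.4 × (H − z_c) = 0.5×515.4×13.41 = 3457 lb/ft.

3460 lb/ft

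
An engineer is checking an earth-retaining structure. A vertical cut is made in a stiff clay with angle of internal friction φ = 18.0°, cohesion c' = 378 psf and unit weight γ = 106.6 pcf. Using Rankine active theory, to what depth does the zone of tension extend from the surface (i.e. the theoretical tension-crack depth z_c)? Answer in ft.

9.76 ft

K_a = tan²(45° − 18.0°/2) = 0.5279; √K_a = 0.7265.
The active pressure is zero where K_a γ z = 2c√K_a, so z_c = 2c/(γ√K_a) = 2×378/(106.6×0.7265) = 9.761 ft.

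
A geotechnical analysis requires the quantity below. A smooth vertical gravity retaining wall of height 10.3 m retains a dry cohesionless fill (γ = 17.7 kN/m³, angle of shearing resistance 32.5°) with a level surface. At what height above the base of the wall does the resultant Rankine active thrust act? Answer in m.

K_a = 0.3010.
The pressure distribution is triangular, so the resultant acts at H/3 above the base = 10.3/3 = 3.433 m.

3.43 m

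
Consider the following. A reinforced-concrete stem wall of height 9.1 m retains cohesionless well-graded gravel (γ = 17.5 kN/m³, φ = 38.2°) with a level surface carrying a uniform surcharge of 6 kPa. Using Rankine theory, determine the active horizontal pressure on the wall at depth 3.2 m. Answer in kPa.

K_a = (1 − sin φ)/(1 + sin φ) = 0.2358.
σ_v = γz + q = 17.5 × 3.2 + 6 = 62.00 kPa.
σ_h = K_a σ_v = 0.2358 × 62.00 = 14.62 kPa.

14.6 kPa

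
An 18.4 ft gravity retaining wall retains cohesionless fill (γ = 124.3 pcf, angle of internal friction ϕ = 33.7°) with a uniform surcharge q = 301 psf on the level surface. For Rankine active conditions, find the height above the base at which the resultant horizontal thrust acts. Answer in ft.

K_a = 0.2863.
Triangular part P₁ = ½K_aγH² = 6024 at H/3 = 6.133 ft; rectangular part P₂ = K_a q H = 1586 at H/2 = 9.200 ft.
ȳ = (P₁·6.133 + P₂·9.200)/(P₁+P₂) = 6.772 ft.

6.77 ft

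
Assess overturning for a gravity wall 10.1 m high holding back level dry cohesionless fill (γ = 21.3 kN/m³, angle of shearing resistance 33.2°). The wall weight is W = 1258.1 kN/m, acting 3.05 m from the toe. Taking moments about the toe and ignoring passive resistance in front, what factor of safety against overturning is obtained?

3.59

K_a = tan²(45° − 33.2°/2) = 0.2924.
P_a = ½K_aγH² = 0.5×0.2924×21.3×10.1² = 317.6 kN/m, acting at H/3 = 3.367 m above the base.
Overturning moment M_o = P_a × H/3 = 317.6 × 3.367 = 1069.
Resisting moment M_r = W × 3.05 = 1258.1 × 3.05 = 3837.
FS_overturning = M_r/M_o = 3837/1069 = 3.589.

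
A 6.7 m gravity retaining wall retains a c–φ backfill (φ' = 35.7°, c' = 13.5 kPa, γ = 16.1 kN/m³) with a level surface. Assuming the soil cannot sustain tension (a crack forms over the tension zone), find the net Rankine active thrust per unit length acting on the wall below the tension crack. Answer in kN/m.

24.9 kN/m

K_a = 0.2630; √K_a = 0.5128.
Tension-crack depth z_c = 2c/(γ√K_a) = 2×13.5/(16.1×0.5128) = 3.270 m.
σ_a at base = K_a γ H − 2c√K_a = 0.2630×16.1×6.7 − 2×13.5×0.5128 = 14.52 kPa.
P_a = ½ × 14.52 × (H − z_c) = 0.5×14.52×3.430 = 24.91 kN/m.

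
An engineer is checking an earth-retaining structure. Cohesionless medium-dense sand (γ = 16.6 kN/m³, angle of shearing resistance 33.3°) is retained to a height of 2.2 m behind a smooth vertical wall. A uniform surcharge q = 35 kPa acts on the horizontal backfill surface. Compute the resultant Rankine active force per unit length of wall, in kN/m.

34.1 kN/m

K_a = tan²(45° − φ/2) = 0.2911.
Soil triangle: ½ K_a γ H² = 0.5×0.2911×16.6×2.2² = 11.70 kN/m.
Surcharge rectangle: K_a q H = 0.2911×35×2.2 = 22.42 kN/m.
Total = 11.70 + 22.42 = 34.11 kN/m.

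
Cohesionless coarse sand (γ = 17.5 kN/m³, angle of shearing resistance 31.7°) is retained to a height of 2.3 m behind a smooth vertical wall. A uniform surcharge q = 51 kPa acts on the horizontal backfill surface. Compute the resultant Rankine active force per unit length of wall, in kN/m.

50.9 kN/m

K_a = tan²(45° − φ/2) = 0.3111.
Soil triangle: ½ K_a γ H² = 0.5×0.3111×17.5×2.3² = 14.40 kN/m.
Surcharge rectangle: K_a q H = 0.3111×51×2.3 = 36.49 kN/m.
Total = 14.40 + 36.49 = 50.89 kN/m.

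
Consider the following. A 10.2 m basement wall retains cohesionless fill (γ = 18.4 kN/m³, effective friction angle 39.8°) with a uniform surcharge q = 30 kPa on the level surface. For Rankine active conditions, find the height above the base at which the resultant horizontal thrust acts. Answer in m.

K_a = 0.2194.
Triangular part P₁ = ½K_aγH² = 210.0 at H/3 = 3.400 m; rectangular part P₂ = K_a q H = 67.15 at H/2 = 5.100 m.
ȳ = (P₁·3.400 + P₂·5.100)/(P₁+P₂) = 3.812 m.

3.81 m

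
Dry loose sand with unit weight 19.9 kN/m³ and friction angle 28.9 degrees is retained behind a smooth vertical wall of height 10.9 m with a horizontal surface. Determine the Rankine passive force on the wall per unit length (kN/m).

3390 kN/m

K_p = tan²(45° + φ/2) = 2.871.
P_p = ½ K_p γ H² = 0.5 × 2.871 × 19.9 × 10.9² = 3393 kN/m.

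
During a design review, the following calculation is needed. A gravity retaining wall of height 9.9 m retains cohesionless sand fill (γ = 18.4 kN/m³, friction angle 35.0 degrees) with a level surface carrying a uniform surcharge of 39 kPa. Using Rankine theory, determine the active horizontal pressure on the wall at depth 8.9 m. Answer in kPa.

54.9 kPa

K_a = (1 − sin φ)/(1 + sin φ) = 0.2710.
σ_v = γz + q = 18.4 × 8.9 + 39 = 202.8 kPa.
σ_h = K_a σ_v = 0.2710 × 202.8 = 54.95 kPa.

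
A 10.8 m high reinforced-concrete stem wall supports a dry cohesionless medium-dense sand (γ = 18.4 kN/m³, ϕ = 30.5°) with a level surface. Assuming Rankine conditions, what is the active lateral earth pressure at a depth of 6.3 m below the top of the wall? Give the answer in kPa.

K_a = (1 − sin φ)/(1 + sin φ) = 0.3267.
σ_h = K_a γ z = 0.3267 × 18.4 × 6.3 = 37.87 kPa.

37.9 kPa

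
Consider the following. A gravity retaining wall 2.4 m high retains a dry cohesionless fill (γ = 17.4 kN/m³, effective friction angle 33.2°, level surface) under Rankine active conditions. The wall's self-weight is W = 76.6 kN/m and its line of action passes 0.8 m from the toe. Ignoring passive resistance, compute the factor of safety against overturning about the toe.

K_a = tan²(45° − 33.2°/2) = 0.2924.
P_a = ½K_aγH² = 0.5×0.2924×17.4×2.4² = 14.65 kN/m, acting at H/3 = 0.8000 m above the base.
Overturning moment M_o = P_a × H/3 = 14.65 × 0.8000 = 11.72.
Resisting moment M_r = W × 0.8 = 76.6 × 0.8 = 61.28.
FS_overturning = M_r/M_o = 61.28/11.72 = 5.229.

5.23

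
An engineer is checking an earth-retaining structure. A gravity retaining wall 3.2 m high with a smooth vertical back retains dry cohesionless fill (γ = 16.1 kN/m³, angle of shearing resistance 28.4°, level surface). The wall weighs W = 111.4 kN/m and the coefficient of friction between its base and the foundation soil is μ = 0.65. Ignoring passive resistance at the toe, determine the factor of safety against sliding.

2.47

K_a = tan²(45° − 28.4°/2) = 0.3554.
P_a = ½K_aγH² = 0.5×0.3554×16.1×3.2² = 29.29 kN/m, acting at H/3 = 1.067 m above the base.
FS_sliding = μW / P_a = 0.65×111.4 / 29.29 = 2.472.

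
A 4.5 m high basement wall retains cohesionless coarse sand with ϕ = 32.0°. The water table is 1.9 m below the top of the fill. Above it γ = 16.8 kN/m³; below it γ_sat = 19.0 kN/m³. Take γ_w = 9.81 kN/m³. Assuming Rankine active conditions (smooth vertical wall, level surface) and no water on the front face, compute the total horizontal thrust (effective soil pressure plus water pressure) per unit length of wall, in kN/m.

77.5 kN/m

K_a = tan²(45° − φ/2) = 0.3073.
γ' = 19.0 − 9.81 = 9.190 kN/m³. Depth below WT = 2.6 m.
σ'_h at WT = K_a γ d_w = 9.808 kPa; at base = 9.808 + K_a γ' × 2.6 = 17.15 kPa.
P₁ (0–1.9 m) = ½×9.808×1.9 = 9.317. P₂ (1.9–4.5 m) = ½(9.808+17.15)×2.6 = 35.04.
P_w = ½ γ_w h₂² = 0.5×9.81×2.6² = 33.16. Total = 9.317+35.04+33.16 = 77.52 kN/m.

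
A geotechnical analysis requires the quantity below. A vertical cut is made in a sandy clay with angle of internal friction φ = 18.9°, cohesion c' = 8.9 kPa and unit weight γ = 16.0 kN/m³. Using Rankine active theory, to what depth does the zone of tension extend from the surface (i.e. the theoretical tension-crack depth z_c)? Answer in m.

1.56 m

K_a = tan²(45° − 18.9°/2) = 0.5107; √K_a = 0.7146.
The active pressure is zero where K_a γ z = 2c√K_a, so z_c = 2c/(γ√K_a) = 2×8.9/(16.0×0.7146) = 1.557 m.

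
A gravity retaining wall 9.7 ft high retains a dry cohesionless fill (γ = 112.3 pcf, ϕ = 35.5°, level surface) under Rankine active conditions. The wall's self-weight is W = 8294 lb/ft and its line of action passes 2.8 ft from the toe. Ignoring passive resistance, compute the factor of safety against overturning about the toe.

K_a = tan²(45° − 35.5°/2) = 0.2653.
P_a = ½K_aγH² = 0.5×0.2653×112.3×9.7² = 1401 lb/ft, acting at H/3 = 3.233 ft above the base.
Overturning moment M_o = P_a × H/3 = 1401 × 3.233 = 4531.
Resisting moment M_r = W × 2.8 = 8294 × 2.8 = 23220.
FS_overturning = M_r/M_o = 23220/4531 = 5.125.

5.13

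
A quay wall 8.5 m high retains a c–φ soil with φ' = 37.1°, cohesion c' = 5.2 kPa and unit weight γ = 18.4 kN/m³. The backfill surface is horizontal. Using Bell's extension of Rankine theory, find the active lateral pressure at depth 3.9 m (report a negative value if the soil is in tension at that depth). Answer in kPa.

12.6 kPa

K_a = (1 − sin φ)/(1 + sin φ) = 0.2475.
σ_a = K_a γ z − 2c√K_a = 0.2475×18.4×3.9 − 2×5.2×0.4975 = 12.59 kPa.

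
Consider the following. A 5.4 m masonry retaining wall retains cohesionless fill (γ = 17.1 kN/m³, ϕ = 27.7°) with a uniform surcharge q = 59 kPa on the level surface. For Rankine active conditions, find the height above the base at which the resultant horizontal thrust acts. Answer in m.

2.30 m

K_a = 0.3653.
Triangular part P₁ = ½K_aγH² = 91.08 at H/3 = 1.800 m; rectangular part P₂ = K_a q H = 116.4 at H/2 = 2.700 m.
ȳ = (P₁·1.800 + P₂·2.700)/(P₁+P₂) = 2.305 m.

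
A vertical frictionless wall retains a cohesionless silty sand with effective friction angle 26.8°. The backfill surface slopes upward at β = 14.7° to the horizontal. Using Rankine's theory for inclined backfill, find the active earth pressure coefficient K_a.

K_a = cos β · (cos β − √(cos²β − cos²φ)) / (cos β + √(cos²β − cos²φ)).
cos β = 0.9673, cos φ = 0.8926, √(cos²β − cos²φ) = 0.3727.
K_a = 0.9673 × (0.9673 − 0.3727)/(0.9673 + 0.3727) = 0.4292.

0.429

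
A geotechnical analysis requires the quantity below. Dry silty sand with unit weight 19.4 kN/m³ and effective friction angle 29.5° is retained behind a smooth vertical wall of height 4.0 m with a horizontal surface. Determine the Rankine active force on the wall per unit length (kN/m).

52.8 kN/m

K_a = tan²(45° − φ/2) = 0.3401.
P_a = ½ K_a γ H² = 0.5 × 0.3401 × 19.4 × 4.0² = 52.78 kN/m.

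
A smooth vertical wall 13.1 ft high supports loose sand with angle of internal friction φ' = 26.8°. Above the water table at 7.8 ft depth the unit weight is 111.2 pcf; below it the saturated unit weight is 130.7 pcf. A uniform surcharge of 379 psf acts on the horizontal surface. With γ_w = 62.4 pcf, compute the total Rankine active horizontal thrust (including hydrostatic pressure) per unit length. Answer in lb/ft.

K_a = tan²(45° − φ/2) = 0.3785.
γ' = 130.7 − 62.4 = 68.30 pcf. h₂ = H − d_w = 5.3 ft.
σ'_h: at surface K_a·q = 143.4; at WT K_a(q+γd_w) = 471.7; at base K_a(q+γd_w+γ'h₂) = 608.7 psf.
P₁ = ½(143.4+471.7)×7.8 = 2399; P₂ = ½(471.7+608.7)×5.3 = 2863; P_w = ½γ_w h₂² = 876.4.
Total = 2399+2863+876.4 = 6139 lb/ft.

6140 lb/ft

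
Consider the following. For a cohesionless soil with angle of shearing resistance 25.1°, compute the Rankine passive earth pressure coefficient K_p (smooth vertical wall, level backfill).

2.47

K_p = (1 + sin φ)/(1 − sin φ) = tan²(45° + 25.1°/2) = 2.473.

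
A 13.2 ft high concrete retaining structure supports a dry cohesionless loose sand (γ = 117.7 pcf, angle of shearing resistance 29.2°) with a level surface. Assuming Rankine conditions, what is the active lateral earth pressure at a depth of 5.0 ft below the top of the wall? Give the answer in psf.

203 psf

K_a = (1 − sin φ)/(1 + sin φ) = 0.3442.
σ_h = K_a γ z = 0.3442 × 117.7 × 5.0 = 202.6 psf.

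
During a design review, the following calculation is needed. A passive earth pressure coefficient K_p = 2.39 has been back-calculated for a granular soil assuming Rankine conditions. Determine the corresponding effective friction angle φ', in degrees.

24.2°

K_p = (1+sin φ)/(1−sin φ) ⇒ sin φ = (K_p − 1)/(K_p + 1) = 0.4100.
φ = arcsin(0.4100) = 24.21°.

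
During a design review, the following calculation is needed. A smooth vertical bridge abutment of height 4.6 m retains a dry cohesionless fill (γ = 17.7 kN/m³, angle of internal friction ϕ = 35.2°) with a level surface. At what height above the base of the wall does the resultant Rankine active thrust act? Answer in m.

K_a = 0.2687.
The pressure distribution is triangular, so the resultant acts at H/3 above the base = 4.6/3 = 1.533 m.

1.53 m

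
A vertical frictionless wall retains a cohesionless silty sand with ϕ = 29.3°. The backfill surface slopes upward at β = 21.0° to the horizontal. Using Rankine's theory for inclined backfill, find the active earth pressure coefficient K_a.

0.442

K_a = cos β · (cos β − √(cos²β − cos²φ)) / (cos β + √(cos²β − cos²φ)).
cos β = 0.9336, cos φ = 0.8721, √(cos²β − cos²φ) = 0.3333.
K_a = 0.9336 × (0.9336 − 0.3333)/(0.9336 + 0.3333) = 0.4424.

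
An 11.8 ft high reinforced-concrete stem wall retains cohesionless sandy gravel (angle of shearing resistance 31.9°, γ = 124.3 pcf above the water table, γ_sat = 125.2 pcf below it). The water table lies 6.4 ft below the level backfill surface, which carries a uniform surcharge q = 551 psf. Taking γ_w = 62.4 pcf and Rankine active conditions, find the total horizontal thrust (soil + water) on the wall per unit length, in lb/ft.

K_a = tan²(45° − φ/2) = 0.3085.
γ' = 125.2 − 62.4 = 62.80 pcf. h₂ = H − d_w = 5.4 ft.
σ'_h: at surface K_a·q = 170.0; at WT K_a(q+γd_w) = 415.4; at base K_a(q+γd_w+γ'h₂) = 520.1 psf.
P₁ = ½(170.0+415.4)×6.4 = 1873; P₂ = ½(415.4+520.1)×5.4 = 2526; P_w = ½γ_w h₂² = 909.8.
Total = 1873+2526+909.8 = 5309 lb/ft.

5310 lb/ft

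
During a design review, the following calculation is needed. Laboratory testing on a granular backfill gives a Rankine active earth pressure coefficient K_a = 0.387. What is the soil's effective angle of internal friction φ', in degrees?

26.2°

K_a = tan²(45° − φ/2) ⇒ 45° − φ/2 = arctan(√0.387) = 31.89°.
φ = 2(45° − 31.89°) = 26.23°.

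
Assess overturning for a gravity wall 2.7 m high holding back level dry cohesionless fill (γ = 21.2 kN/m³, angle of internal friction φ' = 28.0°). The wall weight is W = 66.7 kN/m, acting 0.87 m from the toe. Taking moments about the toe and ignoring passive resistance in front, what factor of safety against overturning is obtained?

2.31

K_a = tan²(45° − 28.0°/2) = 0.3610.
P_a = ½K_aγH² = 0.5×0.3610×21.2×2.7² = 27.90 kN/m, acting at H/3 = 0.9000 m above the base.
Overturning moment M_o = P_a × H/3 = 27.90 × 0.9000 = 25.11.
Resisting moment M_r = W × 0.87 = 66.7 × 0.87 = 58.03.
FS_overturning = M_r/M_o = 58.03/25.11 = 2.311.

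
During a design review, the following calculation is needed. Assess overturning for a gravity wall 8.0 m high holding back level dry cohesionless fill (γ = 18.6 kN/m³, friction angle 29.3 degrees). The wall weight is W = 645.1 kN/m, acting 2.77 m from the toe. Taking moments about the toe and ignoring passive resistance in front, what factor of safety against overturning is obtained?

K_a = tan²(45° − 29.3°/2) = 0.3428.
P_a = ½K_aγH² = 0.5×0.3428×18.6×8.0² = 204.1 kN/m, acting at H/3 = 2.667 m above the base.
Overturning moment M_o = P_a × H/3 = 204.1 × 2.667 = 544.2.
Resisting moment M_r = W × 2.77 = 645.1 × 2.77 = 1787.
FS_overturning = M_r/M_o = 1787/544.2 = 3.284.

3.28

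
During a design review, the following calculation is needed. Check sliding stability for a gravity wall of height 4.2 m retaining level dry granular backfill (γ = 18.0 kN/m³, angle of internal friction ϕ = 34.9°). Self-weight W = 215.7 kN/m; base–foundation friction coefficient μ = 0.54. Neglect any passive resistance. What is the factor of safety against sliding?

K_a = tan²(45° − 34.9°/2) = 0.2721.
P_a = ½K_aγH² = 0.5×0.2721×18.0×4.2² = 43.21 kN/m, acting at H/3 = 1.400 m above the base.
FS_sliding = μW / P_a = 0.54×215.7 / 43.21 = 2.696.

2.70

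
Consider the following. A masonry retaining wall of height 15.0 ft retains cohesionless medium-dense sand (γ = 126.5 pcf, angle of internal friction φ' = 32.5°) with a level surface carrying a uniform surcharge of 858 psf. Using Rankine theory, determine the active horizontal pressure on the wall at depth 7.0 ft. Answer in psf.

K_a = (1 − sin φ)/(1 + sin φ) = 0.3010.
σ_v = γz + q = 126.5 × 7.0 + 858 = 1744 psf.
σ_h = K_a σ_v = 0.3010 × 1744 = 524.8 psf.

525 psf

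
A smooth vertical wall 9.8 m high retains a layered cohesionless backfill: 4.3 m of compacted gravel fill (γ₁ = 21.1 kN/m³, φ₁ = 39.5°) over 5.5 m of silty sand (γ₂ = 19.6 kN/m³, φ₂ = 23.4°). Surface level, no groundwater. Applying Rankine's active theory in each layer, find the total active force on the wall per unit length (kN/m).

387 kN/m

K_a1 = tan²(45°−39.5°/2) = 0.2224; K_a2 = tan²(45°−23.4°/2) = 0.4315.
Layer 1: σ at base = K_a1 γ₁ h₁ = 20.18 kPa; P₁ = ½×20.18×4.3 = 43.39.
Layer 2: σ_v at top = γ₁h₁ = 90.73; σ_h top = K_a2×90.73 = 39.15; σ_h base = K_a2×(90.73+19.6×5.5) = 85.66.
P₂ = ½(39.15+85.66)×5.5 = 343.2. Total P_a = 43.39+343.2 = 386.6 kN/m.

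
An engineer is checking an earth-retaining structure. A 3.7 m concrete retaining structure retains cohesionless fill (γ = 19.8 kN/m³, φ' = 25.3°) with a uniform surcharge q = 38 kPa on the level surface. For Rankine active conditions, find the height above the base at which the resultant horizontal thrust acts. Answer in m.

1.55 m

K_a = 0.4012.
Triangular part P₁ = ½K_aγH² = 54.37 at H/3 = 1.233 m; rectangular part P₂ = K_a q H = 56.41 at H/2 = 1.850 m.
ȳ = (P₁·1.233 + P₂·1.850)/(P₁+P₂) = 1.547 m.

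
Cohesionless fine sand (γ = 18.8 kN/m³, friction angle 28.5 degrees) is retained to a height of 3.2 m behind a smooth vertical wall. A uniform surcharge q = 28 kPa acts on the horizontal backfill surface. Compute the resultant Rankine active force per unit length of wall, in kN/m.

65.8 kN/m

K_a = tan²(45° − φ/2) = 0.3540.
Soil triangle: ½ K_a γ H² = 0.5×0.3540×18.8×3.2² = 34.07 kN/m.
Surcharge rectangle: K_a q H = 0.3540×28×3.2 = 31.71 kN/m.
Total = 34.07 + 31.71 = 65.78 kN/m.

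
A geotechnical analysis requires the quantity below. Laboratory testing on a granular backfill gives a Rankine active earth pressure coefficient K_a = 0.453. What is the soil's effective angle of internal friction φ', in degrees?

K_a = tan²(45° − φ/2) ⇒ 45° − φ/2 = arctan(√0.453) = 33.94°.
φ = 2(45° − 33.94°) = 22.11°.

22.1°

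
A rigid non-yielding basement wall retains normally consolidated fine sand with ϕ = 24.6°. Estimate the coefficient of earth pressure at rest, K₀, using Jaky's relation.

0.584

K₀ = 1 − sin φ' = 1 − sin 24.6° = 0.5837.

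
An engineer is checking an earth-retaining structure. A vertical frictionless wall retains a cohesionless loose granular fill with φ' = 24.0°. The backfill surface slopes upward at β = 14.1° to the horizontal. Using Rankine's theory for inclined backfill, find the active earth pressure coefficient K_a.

K_a = cos β · (cos β − √(cos²β − cos²φ)) / (cos β + √(cos²β − cos²φ)).
cos β = 0.9699, cos φ = 0.9135, √(cos²β − cos²φ) = 0.3257.
K_a = 0.9699 × (0.9699 − 0.3257)/(0.9699 + 0.3257) = 0.4822.

0.482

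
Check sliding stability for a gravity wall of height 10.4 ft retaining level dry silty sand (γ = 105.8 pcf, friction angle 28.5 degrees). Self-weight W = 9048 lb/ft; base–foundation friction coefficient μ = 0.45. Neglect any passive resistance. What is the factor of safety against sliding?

K_a = tan²(45° − 28.5°/2) = 0.3540.
P_a = ½K_aγH² = 0.5×0.3540×105.8×10.4² = 2025 lb/ft, acting at H/3 = 3.467 ft above the base.
FS_sliding = μW / P_a = 0.45×9048 / 2025 = 2.010.

2.01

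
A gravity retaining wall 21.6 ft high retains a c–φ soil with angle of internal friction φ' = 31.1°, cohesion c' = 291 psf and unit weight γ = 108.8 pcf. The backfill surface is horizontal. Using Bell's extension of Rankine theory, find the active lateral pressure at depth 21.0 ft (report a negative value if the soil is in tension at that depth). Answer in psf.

400 psf

K_a = (1 − sin φ)/(1 + sin φ) = 0.3188.
σ_a = K_a γ z − 2c√K_a = 0.3188×108.8×21.0 − 2×291×0.5646 = 399.8 psf.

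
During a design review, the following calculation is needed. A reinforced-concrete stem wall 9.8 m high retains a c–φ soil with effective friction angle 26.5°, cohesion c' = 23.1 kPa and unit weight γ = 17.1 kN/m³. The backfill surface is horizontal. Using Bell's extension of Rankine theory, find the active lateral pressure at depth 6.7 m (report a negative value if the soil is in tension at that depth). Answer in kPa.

K_a = (1 − sin φ)/(1 + sin φ) = 0.3829.
σ_a = K_a γ z − 2c√K_a = 0.3829×17.1×6.7 − 2×23.1×0.6188 = 15.28 kPa.

15.3 kPa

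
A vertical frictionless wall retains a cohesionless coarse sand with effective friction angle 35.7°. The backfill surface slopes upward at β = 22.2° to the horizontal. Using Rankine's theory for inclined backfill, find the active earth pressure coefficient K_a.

K_a = cos β · (cos β − √(cos²β − cos²φ)) / (cos β + √(cos²β − cos²φ)).
cos β = 0.9259, cos φ = 0.8121, √(cos²β − cos²φ) = 0.4447.
K_a = 0.9259 × (0.9259 − 0.4447)/(0.9259 + 0.4447) = 0.3250.

0.325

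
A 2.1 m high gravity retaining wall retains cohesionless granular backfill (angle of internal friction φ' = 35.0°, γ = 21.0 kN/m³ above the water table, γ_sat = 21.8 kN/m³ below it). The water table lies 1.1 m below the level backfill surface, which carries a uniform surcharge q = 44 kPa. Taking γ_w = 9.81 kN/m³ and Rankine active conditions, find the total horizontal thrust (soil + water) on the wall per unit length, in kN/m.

41.3 kN/m

K_a = tan²(45° − φ/2) = 0.2710.
γ' = 21.8 − 9.81 = 11.99 kN/m³. h₂ = H − d_w = 1.0 m.
σ'_h: at surface K_a·q = 11.92; at WT K_a(q+γd_w) = 18.18; at base K_a(q+γd_w+γ'h₂) = 21.43 kPa.
P₁ = ½(11.92+18.18)×1.1 = 16.56; P₂ = ½(18.18+21.43)×1.0 = 19.81; P_w = ½γ_w h₂² = 4.905.
Total = 16.56+19.81+4.905 = 41.27 kN/m.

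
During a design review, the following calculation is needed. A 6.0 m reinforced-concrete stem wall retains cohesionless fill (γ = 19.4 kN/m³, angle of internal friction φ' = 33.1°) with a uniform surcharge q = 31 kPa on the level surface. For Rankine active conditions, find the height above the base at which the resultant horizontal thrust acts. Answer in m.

2.35 m

K_a = 0.2936.
Triangular part P₁ = ½K_aγH² = 102.5 at H/3 = 2.000 m; rectangular part P₂ = K_a q H = 54.61 at H/2 = 3.000 m.
ȳ = (P₁·2.000 + P₂·3.000)/(P₁+P₂) = 2.348 m.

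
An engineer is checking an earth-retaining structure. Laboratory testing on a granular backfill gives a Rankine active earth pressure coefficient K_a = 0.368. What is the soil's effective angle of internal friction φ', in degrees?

27.5°

K_a = tan²(45° − φ/2) ⇒ 45° − φ/2 = arctan(√0.368) = 31.24°.
φ = 2(45° − 31.24°) = 27.52°.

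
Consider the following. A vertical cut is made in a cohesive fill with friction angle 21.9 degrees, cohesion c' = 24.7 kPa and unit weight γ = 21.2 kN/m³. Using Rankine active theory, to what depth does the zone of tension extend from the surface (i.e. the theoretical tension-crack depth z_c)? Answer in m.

K_a = tan²(45° − 21.9°/2) = 0.4567; √K_a = 0.6758.
The active pressure is zero where K_a γ z = 2c√K_a, so z_c = 2c/(γ√K_a) = 2×24.7/(21.2×0.6758) = 3.448 m.

3.45 m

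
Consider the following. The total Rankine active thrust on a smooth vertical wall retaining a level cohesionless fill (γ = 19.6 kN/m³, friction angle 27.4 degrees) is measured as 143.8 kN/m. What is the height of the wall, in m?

6.30 m

K_a = 0.3697. P_a = ½ K_a γ H² ⇒ H = √(2P_a/(K_a γ)).
H = √(2×143.8/(0.3697×19.6)) = 6.300 m.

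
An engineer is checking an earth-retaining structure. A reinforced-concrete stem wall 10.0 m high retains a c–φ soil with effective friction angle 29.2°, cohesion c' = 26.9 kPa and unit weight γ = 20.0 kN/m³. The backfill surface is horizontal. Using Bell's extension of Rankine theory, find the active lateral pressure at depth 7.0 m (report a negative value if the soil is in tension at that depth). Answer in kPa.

K_a = (1 − sin φ)/(1 + sin φ) = 0.3442.
σ_a = K_a γ z − 2c√K_a = 0.3442×20.0×7.0 − 2×26.9×0.5867 = 16.63 kPa.

16.6 kPa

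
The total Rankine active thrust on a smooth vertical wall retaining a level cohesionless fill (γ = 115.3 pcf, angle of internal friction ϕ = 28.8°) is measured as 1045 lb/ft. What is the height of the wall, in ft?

K_a = 0.3498. P_a = ½ K_a γ H² ⇒ H = √(2P_a/(K_a γ)).
H = √(2×1045/(0.3498×115.3)) = 7.199 ft.

7.20 ft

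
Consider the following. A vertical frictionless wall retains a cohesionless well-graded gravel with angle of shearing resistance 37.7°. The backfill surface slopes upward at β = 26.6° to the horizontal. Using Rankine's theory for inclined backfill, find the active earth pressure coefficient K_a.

K_a = cos β · (cos β − √(cos²β − cos²φ)) / (cos β + √(cos²β − cos²φ)).
cos β = 0.8942, cos φ = 0.7912, √(cos²β − cos²φ) = 0.4165.
K_a = 0.8942 × (0.8942 − 0.4165)/(0.8942 + 0.4165) = 0.3259.

0.326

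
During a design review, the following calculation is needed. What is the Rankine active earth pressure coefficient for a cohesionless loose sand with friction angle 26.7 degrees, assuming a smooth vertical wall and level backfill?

K_a = (1 − sin φ)/(1 + sin φ) = (1 − sin 26.7°)/(1 + sin 26.7°) = 0.3800.

0.380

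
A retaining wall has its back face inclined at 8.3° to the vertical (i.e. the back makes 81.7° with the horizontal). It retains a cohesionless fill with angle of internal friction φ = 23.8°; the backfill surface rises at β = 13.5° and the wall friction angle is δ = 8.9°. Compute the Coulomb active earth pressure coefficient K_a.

0.571

K_a = sin²(α+φ) / [sin²α · sin(α−δ) · (1 + √{sin(φ+δ)sin(φ−β) / (sin(α−δ)sin(α+β))})²].
With α = 81.7°, φ = 23.8°, δ = 8.9°, β = 13.5°: K_a = 0.5709.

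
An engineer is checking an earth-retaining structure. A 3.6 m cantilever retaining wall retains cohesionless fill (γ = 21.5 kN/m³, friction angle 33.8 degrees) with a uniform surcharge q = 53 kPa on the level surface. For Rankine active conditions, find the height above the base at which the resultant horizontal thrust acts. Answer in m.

K_a = 0.2851.
Triangular part P₁ = ½K_aγH² = 39.72 at H/3 = 1.200 m; rectangular part P₂ = K_a q H = 54.40 at H/2 = 1.800 m.
ȳ = (P₁·1.200 + P₂·1.800)/(P₁+P₂) = 1.547 m.

1.55 m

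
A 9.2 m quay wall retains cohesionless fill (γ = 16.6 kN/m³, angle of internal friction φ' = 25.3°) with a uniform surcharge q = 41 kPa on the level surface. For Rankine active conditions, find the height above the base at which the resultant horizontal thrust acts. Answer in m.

3.60 m

K_a = 0.4012.
Triangular part P₁ = ½K_aγH² = 281.8 at H/3 = 3.067 m; rectangular part P₂ = K_a q H = 151.3 at H/2 = 4.600 m.
ȳ = (P₁·3.067 + P₂·4.600)/(P₁+P₂) = 3.602 m.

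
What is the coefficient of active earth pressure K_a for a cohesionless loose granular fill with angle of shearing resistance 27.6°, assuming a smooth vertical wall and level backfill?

K_a = (1 − sin φ)/(1 + sin φ) = (1 − sin 27.6°)/(1 + sin 27.6°) = 0.3668.

0.367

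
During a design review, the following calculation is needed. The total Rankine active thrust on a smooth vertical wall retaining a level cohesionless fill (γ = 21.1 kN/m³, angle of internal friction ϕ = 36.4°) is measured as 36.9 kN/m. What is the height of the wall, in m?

3.70 m

K_a = 0.2552. P_a = ½ K_a γ H² ⇒ H = √(2P_a/(K_a γ)).
H = √(2×36.9/(0.2552×21.1)) = 3.702 m.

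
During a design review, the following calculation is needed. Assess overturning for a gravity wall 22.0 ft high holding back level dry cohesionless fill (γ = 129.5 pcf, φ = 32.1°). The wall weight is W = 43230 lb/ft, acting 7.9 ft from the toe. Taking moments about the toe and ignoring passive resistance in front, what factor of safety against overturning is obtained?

4.86

K_a = tan²(45° − 32.1°/2) = 0.3060.
P_a = ½K_aγH² = 0.5×0.3060×129.5×22.0² = 9590 lb/ft, acting at H/3 = 7.333 ft above the base.
Overturning moment M_o = P_a × H/3 = 9590 × 7.333 = 70320.
Resisting moment M_r = W × 7.9 = 43230 × 7.9 = 341500.
FS_overturning = M_r/M_o = 341500/70320 = 4.856.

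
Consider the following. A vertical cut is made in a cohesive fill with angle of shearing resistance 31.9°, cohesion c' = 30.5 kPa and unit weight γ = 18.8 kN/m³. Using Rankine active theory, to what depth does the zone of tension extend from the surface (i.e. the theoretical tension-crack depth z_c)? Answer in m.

5.84 m

K_a = tan²(45° − 31.9°/2) = 0.3085; √K_a = 0.5555.
The active pressure is zero where K_a γ z = 2c√K_a, so z_c = 2c/(γ√K_a) = 2×30.5/(18.8×0.5555) = 5.842 m.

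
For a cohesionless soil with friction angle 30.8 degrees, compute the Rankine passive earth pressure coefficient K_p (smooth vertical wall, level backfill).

K_p = (1 + sin φ)/(1 − sin φ) = tan²(45° + 30.8°/2) = 3.099.

3.10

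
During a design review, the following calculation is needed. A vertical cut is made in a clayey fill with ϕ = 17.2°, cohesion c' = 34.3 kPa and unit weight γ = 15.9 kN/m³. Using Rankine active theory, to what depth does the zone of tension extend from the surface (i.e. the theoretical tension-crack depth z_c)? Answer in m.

K_a = tan²(45° − 17.2°/2) = 0.5436; √K_a = 0.7373.
The active pressure is zero where K_a γ z = 2c√K_a, so z_c = 2c/(γ√K_a) = 2×34.3/(15.9×0.7373) = 5.852 m.

5.85 m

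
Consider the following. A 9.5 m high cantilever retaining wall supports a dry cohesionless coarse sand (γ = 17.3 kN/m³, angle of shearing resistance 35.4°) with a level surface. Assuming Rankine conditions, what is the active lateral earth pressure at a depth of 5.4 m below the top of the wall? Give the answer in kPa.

24.9 kPa

K_a = (1 − sin φ)/(1 + sin φ) = 0.2664.
σ_h = K_a γ z = 0.2664 × 17.3 × 5.4 = 24.89 kPa.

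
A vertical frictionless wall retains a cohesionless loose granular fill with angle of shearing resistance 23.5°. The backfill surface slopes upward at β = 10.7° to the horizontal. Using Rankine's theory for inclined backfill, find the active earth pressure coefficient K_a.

K_a = cos β · (cos β − √(cos²β − cos²φ)) / (cos β + √(cos²β − cos²φ)).
cos β = 0.9826, cos φ = 0.9171, √(cos²β − cos²φ) = 0.3529.
K_a = 0.9826 × (0.9826 − 0.3529)/(0.9826 + 0.3529) = 0.4633.

0.463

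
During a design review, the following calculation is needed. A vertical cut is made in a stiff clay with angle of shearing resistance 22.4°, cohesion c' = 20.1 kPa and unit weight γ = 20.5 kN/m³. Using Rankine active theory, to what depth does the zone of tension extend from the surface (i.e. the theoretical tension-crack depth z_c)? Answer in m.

K_a = tan²(45° − 22.4°/2) = 0.4482; √K_a = 0.6694.
The active pressure is zero where K_a γ z = 2c√K_a, so z_c = 2c/(γ√K_a) = 2×20.1/(20.5×0.6694) = 2.929 m.

2.93 m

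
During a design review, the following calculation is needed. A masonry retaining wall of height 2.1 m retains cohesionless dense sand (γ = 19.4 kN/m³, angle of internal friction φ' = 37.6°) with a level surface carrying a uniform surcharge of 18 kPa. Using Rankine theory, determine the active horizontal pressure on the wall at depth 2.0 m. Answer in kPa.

K_a = (1 − sin φ)/(1 + sin φ) = 0.2421.
σ_v = γz + q = 19.4 × 2.0 + 18 = 56.80 kPa.
σ_h = K_a σ_v = 0.2421 × 56.80 = 13.75 kPa.

13.8 kPa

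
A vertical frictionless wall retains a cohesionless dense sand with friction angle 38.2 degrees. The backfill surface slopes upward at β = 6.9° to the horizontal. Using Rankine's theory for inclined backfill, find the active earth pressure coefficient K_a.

0.240

K_a = cos β · (cos β − √(cos²β − cos²φ)) / (cos β + √(cos²β − cos²φ)).
cos β = 0.9928, cos φ = 0.7859, √(cos²β − cos²φ) = 0.6066.
K_a = 0.9928 × (0.9928 − 0.6066)/(0.9928 + 0.6066) = 0.2397.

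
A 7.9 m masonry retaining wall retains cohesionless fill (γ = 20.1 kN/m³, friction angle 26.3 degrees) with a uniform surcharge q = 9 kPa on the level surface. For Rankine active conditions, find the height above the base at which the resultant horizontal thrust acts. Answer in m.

K_a = 0.3859.
Triangular part P₁ = ½K_aγH² = 242.1 at H/3 = 2.633 m; rectangular part P₂ = K_a q H = 27.44 at H/2 = 3.950 m.
ȳ = (P₁·2.633 + P₂·3.950)/(P₁+P₂) = 2.767 m.

2.77 m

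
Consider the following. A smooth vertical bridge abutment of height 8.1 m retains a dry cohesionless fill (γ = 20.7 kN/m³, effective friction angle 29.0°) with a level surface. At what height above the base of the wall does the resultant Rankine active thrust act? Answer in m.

2.70 m

K_a = 0.3470.
The pressure distribution is triangular, so the resultant acts at H/3 above the base = 8.1/3 = 2.700 m.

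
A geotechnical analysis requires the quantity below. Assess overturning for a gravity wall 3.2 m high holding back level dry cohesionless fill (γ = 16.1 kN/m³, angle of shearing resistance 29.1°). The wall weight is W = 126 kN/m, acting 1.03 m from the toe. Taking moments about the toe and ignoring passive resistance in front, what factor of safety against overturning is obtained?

K_a = tan²(45° − 29.1°/2) = 0.3456.
P_a = ½K_aγH² = 0.5×0.3456×16.1×3.2² = 28.49 kN/m, acting at H/3 = 1.067 m above the base.
Overturning moment M_o = P_a × H/3 = 28.49 × 1.067 = 30.39.
Resisting moment M_r = W × 1.03 = 126 × 1.03 = 129.8.
FS_overturning = M_r/M_o = 129.8/30.39 = 4.271.

4.27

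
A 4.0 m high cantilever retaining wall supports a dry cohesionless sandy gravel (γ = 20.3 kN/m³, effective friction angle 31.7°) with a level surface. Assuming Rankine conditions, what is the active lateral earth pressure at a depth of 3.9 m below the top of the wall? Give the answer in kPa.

24.6 kPa

K_a = (1 − sin φ)/(1 + sin φ) = 0.3111.
σ_h = K_a γ z = 0.3111 × 20.3 × 3.9 = 24.63 kPa.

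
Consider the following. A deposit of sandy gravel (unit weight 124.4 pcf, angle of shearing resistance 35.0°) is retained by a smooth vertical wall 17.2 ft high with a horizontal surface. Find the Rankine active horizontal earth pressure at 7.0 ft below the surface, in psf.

K_a = (1 − sin φ)/(1 + sin φ) = 0.2710.
σ_h = K_a γ z = 0.2710 × 124.4 × 7.0 = 236.0 psf.

236 psf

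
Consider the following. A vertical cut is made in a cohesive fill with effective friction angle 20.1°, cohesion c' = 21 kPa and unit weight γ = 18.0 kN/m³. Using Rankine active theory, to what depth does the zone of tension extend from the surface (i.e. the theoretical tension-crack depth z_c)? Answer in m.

3.34 m

K_a = tan²(45° − 20.1°/2) = 0.4885; √K_a = 0.6989.
The active pressure is zero where K_a γ z = 2c√K_a, so z_c = 2c/(γ√K_a) = 2×21/(18.0×0.6989) = 3.339 m.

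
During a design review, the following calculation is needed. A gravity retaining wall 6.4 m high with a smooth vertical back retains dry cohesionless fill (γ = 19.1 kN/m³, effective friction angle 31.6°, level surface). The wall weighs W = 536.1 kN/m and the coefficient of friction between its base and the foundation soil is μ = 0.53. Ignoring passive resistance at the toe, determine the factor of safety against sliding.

K_a = tan²(45° − 31.6°/2) = 0.3123.
P_a = ½K_aγH² = 0.5×0.3123×19.1×6.4² = 122.2 kN/m, acting at H/3 = 2.133 m above the base.
FS_sliding = μW / P_a = 0.53×536.1 / 122.2 = 2.326.

2.33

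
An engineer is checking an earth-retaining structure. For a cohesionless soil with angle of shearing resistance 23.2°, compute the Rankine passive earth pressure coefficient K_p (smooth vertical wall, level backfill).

2.30

K_p = (1 + sin φ)/(1 − sin φ) = tan²(45° + 23.2°/2) = 2.300.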